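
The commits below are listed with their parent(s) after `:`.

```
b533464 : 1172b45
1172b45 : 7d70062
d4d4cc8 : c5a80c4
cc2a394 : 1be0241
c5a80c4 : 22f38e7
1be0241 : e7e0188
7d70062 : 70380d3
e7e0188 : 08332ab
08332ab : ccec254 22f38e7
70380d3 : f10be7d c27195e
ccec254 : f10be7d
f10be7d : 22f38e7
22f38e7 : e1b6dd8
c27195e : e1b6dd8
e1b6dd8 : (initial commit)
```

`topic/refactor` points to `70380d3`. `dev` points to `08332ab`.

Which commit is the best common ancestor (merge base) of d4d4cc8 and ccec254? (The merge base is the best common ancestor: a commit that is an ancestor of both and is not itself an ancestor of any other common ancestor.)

22f38e7

Ancestors of d4d4cc8: {22f38e7, c5a80c4, d4d4cc8, e1b6dd8}.
Ancestors of ccec254: {22f38e7, ccec254, e1b6dd8, f10be7d}.
Common ancestors: {22f38e7, e1b6dd8}.
Among these, 22f38e7 is not an ancestor of any other common ancestor — it is the merge base.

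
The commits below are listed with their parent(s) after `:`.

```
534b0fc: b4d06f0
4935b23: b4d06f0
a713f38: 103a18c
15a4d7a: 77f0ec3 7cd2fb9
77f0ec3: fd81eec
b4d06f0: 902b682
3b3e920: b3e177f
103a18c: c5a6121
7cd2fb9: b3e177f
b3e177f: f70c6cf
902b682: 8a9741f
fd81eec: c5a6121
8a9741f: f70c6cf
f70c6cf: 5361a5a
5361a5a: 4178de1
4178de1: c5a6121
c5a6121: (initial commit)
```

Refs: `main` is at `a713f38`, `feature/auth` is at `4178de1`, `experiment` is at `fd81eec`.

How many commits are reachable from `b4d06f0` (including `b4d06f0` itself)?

7

Walking parent pointers from b4d06f0: reachable set = {4178de1, 5361a5a, 8a9741f, 902b682, b4d06f0, c5a6121, f70c6cf}.
That is 7 commits.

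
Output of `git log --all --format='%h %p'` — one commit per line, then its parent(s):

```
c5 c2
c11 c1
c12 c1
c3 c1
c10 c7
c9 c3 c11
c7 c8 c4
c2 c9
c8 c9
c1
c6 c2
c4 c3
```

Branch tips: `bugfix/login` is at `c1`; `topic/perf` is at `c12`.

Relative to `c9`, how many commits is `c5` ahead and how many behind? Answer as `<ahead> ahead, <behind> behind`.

2 ahead, 0 behind

Reachable from c5: {c1, c11, c2, c3, c5, c9}.
Reachable from c9: {c1, c11, c3, c9}.
Only in c5's history (ahead): {c2, c5} — 2.
Only in c9's history (behind): {} — 0.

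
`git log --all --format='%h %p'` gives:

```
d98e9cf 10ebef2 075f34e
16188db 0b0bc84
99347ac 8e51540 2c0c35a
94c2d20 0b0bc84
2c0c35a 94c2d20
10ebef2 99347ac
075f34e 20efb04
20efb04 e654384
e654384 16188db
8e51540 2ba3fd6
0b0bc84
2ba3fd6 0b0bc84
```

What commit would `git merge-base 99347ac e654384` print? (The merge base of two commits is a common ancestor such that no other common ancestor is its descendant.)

0b0bc84

Ancestors of 99347ac: {0b0bc84, 2ba3fd6, 2c0c35a, 8e51540, 94c2d20, 99347ac}.
Ancestors of e654384: {0b0bc84, 16188db, e654384}.
Common ancestors: {0b0bc84}.
The only common ancestor is 0b0bc84, so it is the merge base.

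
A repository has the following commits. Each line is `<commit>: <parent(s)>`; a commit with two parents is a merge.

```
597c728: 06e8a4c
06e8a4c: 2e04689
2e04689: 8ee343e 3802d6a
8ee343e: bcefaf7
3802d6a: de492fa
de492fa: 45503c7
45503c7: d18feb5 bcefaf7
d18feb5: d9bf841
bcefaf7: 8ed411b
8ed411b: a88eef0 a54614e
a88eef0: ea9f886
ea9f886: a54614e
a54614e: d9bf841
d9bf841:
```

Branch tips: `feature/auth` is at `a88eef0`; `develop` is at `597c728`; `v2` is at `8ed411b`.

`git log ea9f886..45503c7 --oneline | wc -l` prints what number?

5

Reachable from 45503c7: {45503c7, 8ed411b, a54614e, a88eef0, bcefaf7, d18feb5, d9bf841, ea9f886}.
Reachable from ea9f886: {a54614e, d9bf841, ea9f886}.
In 45503c7's history but not ea9f886's: {45503c7, 8ed411b, a88eef0, bcefaf7, d18feb5} — 5 commits.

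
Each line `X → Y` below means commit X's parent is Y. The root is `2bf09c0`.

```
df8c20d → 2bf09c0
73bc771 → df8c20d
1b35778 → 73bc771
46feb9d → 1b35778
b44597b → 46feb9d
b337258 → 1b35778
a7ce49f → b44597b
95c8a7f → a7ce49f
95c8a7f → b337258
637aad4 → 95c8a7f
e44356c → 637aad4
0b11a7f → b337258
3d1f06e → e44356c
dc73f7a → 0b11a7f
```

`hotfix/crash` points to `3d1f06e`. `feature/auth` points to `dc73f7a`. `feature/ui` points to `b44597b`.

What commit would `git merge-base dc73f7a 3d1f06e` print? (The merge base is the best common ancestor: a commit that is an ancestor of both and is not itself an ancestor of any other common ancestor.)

Ancestors of dc73f7a: {0b11a7f, 1b35778, 2bf09c0, 73bc771, b337258, dc73f7a, df8c20d}.
Ancestors of 3d1f06e: {1b35778, 2bf09c0, 3d1f06e, 46feb9d, 637aad4, 73bc771, 95c8a7f, a7ce49f, b337258, b44597b, df8c20d, e44356c}.
Common ancestors: {1b35778, 2bf09c0, 73bc771, b337258, df8c20d}.
Among these, b337258 is not an ancestor of any other common ancestor — it is the merge base.

b337258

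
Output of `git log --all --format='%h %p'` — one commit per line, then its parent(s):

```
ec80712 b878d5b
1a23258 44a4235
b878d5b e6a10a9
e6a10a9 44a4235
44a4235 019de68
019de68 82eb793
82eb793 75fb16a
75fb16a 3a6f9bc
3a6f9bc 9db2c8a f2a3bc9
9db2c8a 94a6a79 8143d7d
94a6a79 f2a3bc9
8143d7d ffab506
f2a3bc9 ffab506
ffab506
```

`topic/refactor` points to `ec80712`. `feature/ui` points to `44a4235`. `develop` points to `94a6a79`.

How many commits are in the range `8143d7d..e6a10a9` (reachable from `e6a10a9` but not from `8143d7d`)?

Reachable from e6a10a9: {019de68, 3a6f9bc, 44a4235, 75fb16a, 8143d7d, 82eb793, 94a6a79, 9db2c8a, e6a10a9, f2a3bc9, ffab506}.
Reachable from 8143d7d: {8143d7d, ffab506}.
In e6a10a9's history but not 8143d7d's: {019de68, 3a6f9bc, 44a4235, 75fb16a, 82eb793, 94a6a79, 9db2c8a, e6a10a9, f2a3bc9} — 9 commits.

9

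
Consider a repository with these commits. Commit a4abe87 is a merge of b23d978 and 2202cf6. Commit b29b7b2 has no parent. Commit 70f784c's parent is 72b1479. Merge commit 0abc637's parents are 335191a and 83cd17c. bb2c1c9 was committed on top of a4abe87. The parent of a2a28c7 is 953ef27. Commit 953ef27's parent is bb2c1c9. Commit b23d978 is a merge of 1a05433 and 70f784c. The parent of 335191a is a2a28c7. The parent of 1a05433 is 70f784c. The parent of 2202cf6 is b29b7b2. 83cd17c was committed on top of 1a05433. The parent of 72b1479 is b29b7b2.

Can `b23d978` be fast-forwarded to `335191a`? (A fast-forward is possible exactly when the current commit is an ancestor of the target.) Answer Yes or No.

A fast-forward from b23d978 to 335191a is possible iff b23d978 is an ancestor of 335191a.
Ancestors of 335191a: {1a05433, 2202cf6, 335191a, 70f784c, 72b1479, 953ef27, a2a28c7, a4abe87, b23d978, b29b7b2, bb2c1c9}.
b23d978 is among them, so fast-forward is possible.

Yes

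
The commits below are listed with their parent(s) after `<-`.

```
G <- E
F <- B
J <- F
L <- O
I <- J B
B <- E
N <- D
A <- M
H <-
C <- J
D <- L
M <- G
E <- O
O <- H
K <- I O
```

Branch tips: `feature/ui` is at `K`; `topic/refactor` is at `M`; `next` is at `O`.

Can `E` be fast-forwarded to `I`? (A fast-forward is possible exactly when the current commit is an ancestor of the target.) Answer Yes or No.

Yes

A fast-forward from E to I is possible iff E is an ancestor of I.
Ancestors of I: {B, E, F, H, I, J, O}.
E is among them, so fast-forward is possible.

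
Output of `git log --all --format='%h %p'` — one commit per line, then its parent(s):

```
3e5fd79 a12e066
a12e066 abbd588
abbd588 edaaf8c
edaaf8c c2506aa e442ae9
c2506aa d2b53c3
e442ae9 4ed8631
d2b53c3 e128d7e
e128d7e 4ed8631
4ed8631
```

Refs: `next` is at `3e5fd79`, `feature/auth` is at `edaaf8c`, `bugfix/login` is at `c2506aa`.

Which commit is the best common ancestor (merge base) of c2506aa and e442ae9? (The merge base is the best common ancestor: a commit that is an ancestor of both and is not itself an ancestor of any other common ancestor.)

Ancestors of c2506aa: {4ed8631, c2506aa, d2b53c3, e128d7e}.
Ancestors of e442ae9: {4ed8631, e442ae9}.
Common ancestors: {4ed8631}.
The only common ancestor is 4ed8631, so it is the merge base.

4ed8631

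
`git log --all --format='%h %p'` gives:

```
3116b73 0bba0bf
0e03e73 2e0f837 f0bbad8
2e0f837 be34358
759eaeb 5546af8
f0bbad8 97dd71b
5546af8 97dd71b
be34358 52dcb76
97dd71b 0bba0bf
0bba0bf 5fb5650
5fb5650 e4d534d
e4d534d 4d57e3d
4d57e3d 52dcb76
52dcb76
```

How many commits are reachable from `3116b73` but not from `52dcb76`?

5

Reachable from 3116b73: {0bba0bf, 3116b73, 4d57e3d, 52dcb76, 5fb5650, e4d534d}.
Reachable from 52dcb76: {52dcb76}.
In 3116b73's history but not 52dcb76's: {0bba0bf, 3116b73, 4d57e3d, 5fb5650, e4d534d} — 5 commits.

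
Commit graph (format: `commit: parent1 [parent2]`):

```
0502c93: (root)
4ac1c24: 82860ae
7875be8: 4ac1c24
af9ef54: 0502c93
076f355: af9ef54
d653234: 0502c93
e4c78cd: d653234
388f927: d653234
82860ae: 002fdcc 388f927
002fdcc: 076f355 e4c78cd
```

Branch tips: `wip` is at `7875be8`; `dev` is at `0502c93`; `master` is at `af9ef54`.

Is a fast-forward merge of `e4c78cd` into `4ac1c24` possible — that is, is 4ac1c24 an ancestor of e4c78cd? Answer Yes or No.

A fast-forward from 4ac1c24 to e4c78cd is possible iff 4ac1c24 is an ancestor of e4c78cd.
Ancestors of e4c78cd: {0502c93, d653234, e4c78cd}.
4ac1c24 is not among them, so fast-forward is not possible.

No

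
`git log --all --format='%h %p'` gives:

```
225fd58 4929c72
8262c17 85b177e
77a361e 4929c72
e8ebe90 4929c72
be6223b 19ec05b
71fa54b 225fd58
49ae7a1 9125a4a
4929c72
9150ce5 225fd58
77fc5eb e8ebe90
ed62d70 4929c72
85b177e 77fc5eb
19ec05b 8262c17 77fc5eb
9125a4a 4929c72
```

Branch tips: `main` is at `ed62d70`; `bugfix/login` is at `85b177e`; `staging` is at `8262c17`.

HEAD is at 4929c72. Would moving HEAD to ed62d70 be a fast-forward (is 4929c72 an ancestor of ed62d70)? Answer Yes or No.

A fast-forward from 4929c72 to ed62d70 is possible iff 4929c72 is an ancestor of ed62d70.
Ancestors of ed62d70: {4929c72, ed62d70}.
4929c72 is among them, so fast-forward is possible.

Yes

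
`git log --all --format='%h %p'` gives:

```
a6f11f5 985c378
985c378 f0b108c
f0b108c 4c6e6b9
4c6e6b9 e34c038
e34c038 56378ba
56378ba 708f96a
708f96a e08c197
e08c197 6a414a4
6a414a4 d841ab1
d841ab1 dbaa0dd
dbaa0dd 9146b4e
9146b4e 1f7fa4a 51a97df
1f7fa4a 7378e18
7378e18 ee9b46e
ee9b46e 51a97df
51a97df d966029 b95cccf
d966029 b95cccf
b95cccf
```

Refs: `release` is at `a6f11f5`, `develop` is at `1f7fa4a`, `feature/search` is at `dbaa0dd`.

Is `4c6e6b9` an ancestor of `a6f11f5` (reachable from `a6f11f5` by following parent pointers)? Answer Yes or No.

Yes

Ancestors of a6f11f5 (commits reachable by following parents): {1f7fa4a, 4c6e6b9, 51a97df, 56378ba, 6a414a4, 708f96a, 7378e18, 9146b4e, 985c378, a6f11f5, b95cccf, d841ab1, d966029, dbaa0dd, e08c197, e34c038, ee9b46e, f0b108c}.
4c6e6b9 is in that set, so it is an ancestor of a6f11f5.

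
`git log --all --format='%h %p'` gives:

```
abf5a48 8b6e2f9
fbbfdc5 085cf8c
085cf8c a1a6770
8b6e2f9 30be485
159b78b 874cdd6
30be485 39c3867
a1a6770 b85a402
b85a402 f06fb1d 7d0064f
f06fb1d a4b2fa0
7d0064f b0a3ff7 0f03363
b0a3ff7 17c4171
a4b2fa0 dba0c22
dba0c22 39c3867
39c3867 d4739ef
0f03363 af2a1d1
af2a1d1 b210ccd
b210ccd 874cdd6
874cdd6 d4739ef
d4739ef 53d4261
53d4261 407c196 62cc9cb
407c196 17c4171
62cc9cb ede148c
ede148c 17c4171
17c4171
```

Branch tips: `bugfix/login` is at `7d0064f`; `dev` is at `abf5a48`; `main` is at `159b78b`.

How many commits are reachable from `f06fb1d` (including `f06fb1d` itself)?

Walking parent pointers from f06fb1d: reachable set = {17c4171, 39c3867, 407c196, 53d4261, 62cc9cb, a4b2fa0, d4739ef, dba0c22, ede148c, f06fb1d}.
That is 10 commits.

10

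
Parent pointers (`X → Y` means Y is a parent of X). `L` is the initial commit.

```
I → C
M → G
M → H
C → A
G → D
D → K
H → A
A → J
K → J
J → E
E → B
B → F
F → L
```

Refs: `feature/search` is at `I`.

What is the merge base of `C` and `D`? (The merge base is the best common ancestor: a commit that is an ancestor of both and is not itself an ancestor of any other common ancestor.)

J

Ancestors of C: {A, B, C, E, F, J, L}.
Ancestors of D: {B, D, E, F, J, K, L}.
Common ancestors: {B, E, F, J, L}.
Among these, J is not an ancestor of any other common ancestor — it is the merge base.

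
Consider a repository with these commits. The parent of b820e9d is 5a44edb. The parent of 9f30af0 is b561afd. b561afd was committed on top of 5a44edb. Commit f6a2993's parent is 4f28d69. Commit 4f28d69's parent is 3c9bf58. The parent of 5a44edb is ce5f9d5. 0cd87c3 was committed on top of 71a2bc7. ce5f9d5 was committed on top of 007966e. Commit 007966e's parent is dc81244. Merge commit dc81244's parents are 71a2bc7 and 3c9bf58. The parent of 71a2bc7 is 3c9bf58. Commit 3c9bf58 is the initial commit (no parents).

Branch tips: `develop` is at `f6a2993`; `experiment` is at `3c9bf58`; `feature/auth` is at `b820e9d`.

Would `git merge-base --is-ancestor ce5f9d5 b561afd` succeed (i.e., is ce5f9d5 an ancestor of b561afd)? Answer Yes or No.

Ancestors of b561afd (commits reachable by following parents): {007966e, 3c9bf58, 5a44edb, 71a2bc7, b561afd, ce5f9d5, dc81244}.
ce5f9d5 is in that set, so it is an ancestor of b561afd.

Yes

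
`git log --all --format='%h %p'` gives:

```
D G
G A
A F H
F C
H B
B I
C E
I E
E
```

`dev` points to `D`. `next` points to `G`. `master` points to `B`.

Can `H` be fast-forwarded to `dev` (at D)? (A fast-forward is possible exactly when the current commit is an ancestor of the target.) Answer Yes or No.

Yes

A fast-forward from H to D is possible iff H is an ancestor of D.
Ancestors of D: {A, B, C, D, E, F, G, H, I}.
H is among them, so fast-forward is possible.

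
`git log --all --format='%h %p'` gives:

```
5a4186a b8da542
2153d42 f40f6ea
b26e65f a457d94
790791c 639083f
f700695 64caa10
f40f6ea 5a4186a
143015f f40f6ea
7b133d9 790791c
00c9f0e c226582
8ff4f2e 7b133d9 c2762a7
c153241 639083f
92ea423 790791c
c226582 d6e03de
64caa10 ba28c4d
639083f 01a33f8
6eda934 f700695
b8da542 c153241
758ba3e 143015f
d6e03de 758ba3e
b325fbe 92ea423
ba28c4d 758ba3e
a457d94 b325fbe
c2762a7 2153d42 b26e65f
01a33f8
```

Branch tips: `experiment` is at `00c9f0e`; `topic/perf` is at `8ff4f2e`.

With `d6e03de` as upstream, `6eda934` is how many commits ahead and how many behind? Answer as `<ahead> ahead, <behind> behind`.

4 ahead, 1 behind

Reachable from 6eda934: {01a33f8, 143015f, 5a4186a, 639083f, 64caa10, 6eda934, 758ba3e, b8da542, ba28c4d, c153241, f40f6ea, f700695}.
Reachable from d6e03de: {01a33f8, 143015f, 5a4186a, 639083f, 758ba3e, b8da542, c153241, d6e03de, f40f6ea}.
Only in 6eda934's history (ahead): {64caa10, 6eda934, ba28c4d, f700695} — 4.
Only in d6e03de's history (behind): {d6e03de} — 1.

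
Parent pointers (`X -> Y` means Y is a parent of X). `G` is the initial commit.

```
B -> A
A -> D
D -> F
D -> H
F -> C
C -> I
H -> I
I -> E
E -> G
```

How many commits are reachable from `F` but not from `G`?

4

Reachable from F: {C, E, F, G, I}.
Reachable from G: {G}.
In F's history but not G's: {C, E, F, I} — 4 commits.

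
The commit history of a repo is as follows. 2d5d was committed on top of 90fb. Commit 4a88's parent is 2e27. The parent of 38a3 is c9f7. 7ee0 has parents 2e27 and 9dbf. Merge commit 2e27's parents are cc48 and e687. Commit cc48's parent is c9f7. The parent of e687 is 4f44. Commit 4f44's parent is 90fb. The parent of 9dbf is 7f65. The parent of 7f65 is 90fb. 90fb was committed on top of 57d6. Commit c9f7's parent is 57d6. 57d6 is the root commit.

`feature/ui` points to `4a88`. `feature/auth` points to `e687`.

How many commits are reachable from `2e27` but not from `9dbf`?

5

Reachable from 2e27: {2e27, 4f44, 57d6, 90fb, c9f7, cc48, e687}.
Reachable from 9dbf: {57d6, 7f65, 90fb, 9dbf}.
In 2e27's history but not 9dbf's: {2e27, 4f44, c9f7, cc48, e687} — 5 commits.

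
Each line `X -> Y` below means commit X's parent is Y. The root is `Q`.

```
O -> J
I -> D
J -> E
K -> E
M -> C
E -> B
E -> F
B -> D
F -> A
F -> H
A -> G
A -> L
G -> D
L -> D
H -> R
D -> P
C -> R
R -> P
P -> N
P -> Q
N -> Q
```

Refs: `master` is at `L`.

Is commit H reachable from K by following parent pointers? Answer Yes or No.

Ancestors of K (commits reachable by following parents): {A, B, D, E, F, G, H, K, L, N, P, Q, R}.
H is in that set, so it is an ancestor of K.

Yes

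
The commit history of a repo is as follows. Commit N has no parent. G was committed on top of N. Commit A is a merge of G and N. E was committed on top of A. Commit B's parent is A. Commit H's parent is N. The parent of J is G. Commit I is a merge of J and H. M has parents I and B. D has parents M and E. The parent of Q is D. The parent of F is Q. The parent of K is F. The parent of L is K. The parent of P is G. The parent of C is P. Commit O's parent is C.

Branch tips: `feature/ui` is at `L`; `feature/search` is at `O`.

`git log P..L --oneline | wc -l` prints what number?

Reachable from L: {A, B, D, E, F, G, H, I, J, K, L, M, N, Q}.
Reachable from P: {G, N, P}.
In L's history but not P's: {A, B, D, E, F, H, I, J, K, L, M, Q} — 12 commits.

12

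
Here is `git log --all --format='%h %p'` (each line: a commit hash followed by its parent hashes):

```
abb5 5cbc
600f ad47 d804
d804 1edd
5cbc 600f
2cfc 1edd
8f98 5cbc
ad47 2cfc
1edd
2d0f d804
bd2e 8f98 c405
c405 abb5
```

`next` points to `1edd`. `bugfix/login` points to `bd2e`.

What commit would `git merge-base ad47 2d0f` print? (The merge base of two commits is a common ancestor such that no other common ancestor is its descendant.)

1edd

Ancestors of ad47: {1edd, 2cfc, ad47}.
Ancestors of 2d0f: {1edd, 2d0f, d804}.
Common ancestors: {1edd}.
The only common ancestor is 1edd, so it is the merge base.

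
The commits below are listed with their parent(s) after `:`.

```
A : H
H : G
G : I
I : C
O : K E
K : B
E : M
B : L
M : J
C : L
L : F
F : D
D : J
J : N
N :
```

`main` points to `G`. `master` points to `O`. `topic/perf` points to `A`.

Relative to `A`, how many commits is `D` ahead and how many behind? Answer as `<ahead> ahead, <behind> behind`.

0 ahead, 7 behind

Reachable from D: {D, J, N}.
Reachable from A: {A, C, D, F, G, H, I, J, L, N}.
Only in D's history (ahead): {} — 0.
Only in A's history (behind): {A, C, F, G, H, I, L} — 7.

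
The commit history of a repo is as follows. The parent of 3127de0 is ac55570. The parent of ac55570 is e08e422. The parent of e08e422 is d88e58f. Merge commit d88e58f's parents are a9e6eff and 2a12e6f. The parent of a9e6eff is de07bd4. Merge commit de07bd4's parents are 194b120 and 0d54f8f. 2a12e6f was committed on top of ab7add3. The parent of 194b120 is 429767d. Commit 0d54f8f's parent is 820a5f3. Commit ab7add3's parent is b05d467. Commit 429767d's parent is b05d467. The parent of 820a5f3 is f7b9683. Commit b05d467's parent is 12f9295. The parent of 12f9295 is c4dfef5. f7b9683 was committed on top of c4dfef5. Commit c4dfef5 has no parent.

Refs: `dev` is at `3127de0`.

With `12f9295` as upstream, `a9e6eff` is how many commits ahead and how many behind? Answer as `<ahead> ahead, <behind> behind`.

8 ahead, 0 behind

Reachable from a9e6eff: {0d54f8f, 12f9295, 194b120, 429767d, 820a5f3, a9e6eff, b05d467, c4dfef5, de07bd4, f7b9683}.
Reachable from 12f9295: {12f9295, c4dfef5}.
Only in a9e6eff's history (ahead): {0d54f8f, 194b120, 429767d, 820a5f3, a9e6eff, b05d467, de07bd4, f7b9683} — 8.
Only in 12f9295's history (behind): {} — 0.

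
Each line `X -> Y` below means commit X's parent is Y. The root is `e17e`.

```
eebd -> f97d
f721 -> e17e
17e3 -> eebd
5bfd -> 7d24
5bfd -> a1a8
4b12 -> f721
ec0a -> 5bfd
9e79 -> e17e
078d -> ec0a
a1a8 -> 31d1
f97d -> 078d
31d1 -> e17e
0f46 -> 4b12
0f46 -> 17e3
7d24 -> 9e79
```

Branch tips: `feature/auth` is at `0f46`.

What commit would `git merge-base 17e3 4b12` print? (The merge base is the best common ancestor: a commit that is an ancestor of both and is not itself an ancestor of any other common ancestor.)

e17e

Ancestors of 17e3: {078d, 17e3, 31d1, 5bfd, 7d24, 9e79, a1a8, e17e, ec0a, eebd, f97d}.
Ancestors of 4b12: {4b12, e17e, f721}.
Common ancestors: {e17e}.
The only common ancestor is e17e, so it is the merge base.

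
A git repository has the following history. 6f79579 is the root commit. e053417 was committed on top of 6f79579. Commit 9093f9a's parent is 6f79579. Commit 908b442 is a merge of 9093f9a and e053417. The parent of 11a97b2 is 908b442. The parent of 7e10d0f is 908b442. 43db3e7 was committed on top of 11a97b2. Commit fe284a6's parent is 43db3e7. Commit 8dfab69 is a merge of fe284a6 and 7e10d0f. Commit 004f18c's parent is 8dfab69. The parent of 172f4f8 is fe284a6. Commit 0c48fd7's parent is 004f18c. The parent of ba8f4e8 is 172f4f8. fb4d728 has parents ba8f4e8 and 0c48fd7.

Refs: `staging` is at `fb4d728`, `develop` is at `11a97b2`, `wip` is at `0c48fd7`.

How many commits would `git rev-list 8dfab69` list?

Walking parent pointers from 8dfab69: reachable set = {11a97b2, 43db3e7, 6f79579, 7e10d0f, 8dfab69, 908b442, 9093f9a, e053417, fe284a6}.
That is 9 commits.

9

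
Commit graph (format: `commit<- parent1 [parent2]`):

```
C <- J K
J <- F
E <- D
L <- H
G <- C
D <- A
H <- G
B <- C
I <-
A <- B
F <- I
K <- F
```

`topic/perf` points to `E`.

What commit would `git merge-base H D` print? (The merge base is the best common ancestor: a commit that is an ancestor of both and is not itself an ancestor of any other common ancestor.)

C

Ancestors of H: {C, F, G, H, I, J, K}.
Ancestors of D: {A, B, C, D, F, I, J, K}.
Common ancestors: {C, F, I, J, K}.
Among these, C is not an ancestor of any other common ancestor — it is the merge base.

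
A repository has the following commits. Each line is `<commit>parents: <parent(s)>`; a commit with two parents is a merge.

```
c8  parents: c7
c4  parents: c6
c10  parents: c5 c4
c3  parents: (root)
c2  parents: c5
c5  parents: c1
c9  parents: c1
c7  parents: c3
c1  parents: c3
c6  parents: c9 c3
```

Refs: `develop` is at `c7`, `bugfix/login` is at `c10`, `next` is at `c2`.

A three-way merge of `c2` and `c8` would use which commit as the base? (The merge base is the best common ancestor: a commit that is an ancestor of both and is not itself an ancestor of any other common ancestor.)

c3

Ancestors of c2: {c1, c2, c3, c5}.
Ancestors of c8: {c3, c7, c8}.
Common ancestors: {c3}.
The only common ancestor is c3, so it is the merge base.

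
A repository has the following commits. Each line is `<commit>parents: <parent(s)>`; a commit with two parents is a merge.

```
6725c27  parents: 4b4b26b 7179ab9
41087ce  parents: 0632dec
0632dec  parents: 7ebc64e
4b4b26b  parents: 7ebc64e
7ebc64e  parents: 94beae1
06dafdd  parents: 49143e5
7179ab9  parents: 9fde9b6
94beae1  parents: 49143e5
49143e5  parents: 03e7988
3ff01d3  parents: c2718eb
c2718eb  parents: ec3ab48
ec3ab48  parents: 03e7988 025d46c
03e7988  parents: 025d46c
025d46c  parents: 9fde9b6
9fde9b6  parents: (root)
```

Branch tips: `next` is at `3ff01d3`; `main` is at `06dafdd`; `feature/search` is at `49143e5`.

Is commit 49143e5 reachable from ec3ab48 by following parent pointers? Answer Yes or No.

Ancestors of ec3ab48: {025d46c, 03e7988, 9fde9b6, ec3ab48}.
49143e5 is not in that set, so it is not an ancestor of ec3ab48.

No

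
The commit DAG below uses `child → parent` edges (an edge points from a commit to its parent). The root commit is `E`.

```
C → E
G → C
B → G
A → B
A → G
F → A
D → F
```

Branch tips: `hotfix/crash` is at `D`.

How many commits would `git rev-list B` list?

Walking parent pointers from B: reachable set = {B, C, E, G}.
That is 4 commits.

4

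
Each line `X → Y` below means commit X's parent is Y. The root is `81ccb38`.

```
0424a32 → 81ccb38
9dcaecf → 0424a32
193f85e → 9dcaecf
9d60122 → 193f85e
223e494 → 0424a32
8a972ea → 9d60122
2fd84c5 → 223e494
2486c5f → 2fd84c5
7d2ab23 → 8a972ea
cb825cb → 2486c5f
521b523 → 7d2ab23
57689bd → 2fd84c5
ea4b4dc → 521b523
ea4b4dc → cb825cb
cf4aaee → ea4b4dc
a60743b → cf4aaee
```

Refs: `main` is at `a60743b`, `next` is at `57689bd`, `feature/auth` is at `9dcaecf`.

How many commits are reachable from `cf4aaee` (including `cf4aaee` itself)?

14

Walking parent pointers from cf4aaee: reachable set = {0424a32, 193f85e, 223e494, 2486c5f, 2fd84c5, 521b523, 7d2ab23, 81ccb38, 8a972ea, 9d60122, 9dcaecf, cb825cb, cf4aaee, ea4b4dc}.
That is 14 commits.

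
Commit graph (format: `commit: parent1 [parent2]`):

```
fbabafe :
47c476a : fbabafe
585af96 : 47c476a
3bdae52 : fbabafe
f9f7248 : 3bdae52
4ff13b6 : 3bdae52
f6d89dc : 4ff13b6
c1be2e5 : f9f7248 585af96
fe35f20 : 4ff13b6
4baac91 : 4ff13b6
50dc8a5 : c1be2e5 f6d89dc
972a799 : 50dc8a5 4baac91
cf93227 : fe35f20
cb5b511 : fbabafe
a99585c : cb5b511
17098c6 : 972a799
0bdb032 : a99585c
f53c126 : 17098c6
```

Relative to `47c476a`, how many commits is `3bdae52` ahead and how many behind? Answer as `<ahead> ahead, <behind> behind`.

1 ahead, 1 behind

Reachable from 3bdae52: {3bdae52, fbabafe}.
Reachable from 47c476a: {47c476a, fbabafe}.
Only in 3bdae52's history (ahead): {3bdae52} — 1.
Only in 47c476a's history (behind): {47c476a} — 1.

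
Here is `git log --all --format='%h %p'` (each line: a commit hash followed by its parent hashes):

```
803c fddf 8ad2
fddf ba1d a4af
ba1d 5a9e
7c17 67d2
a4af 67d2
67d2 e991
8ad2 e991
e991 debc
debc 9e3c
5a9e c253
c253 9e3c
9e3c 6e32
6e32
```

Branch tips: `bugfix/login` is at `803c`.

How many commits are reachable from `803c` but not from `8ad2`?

7

Reachable from 803c: {5a9e, 67d2, 6e32, 803c, 8ad2, 9e3c, a4af, ba1d, c253, debc, e991, fddf}.
Reachable from 8ad2: {6e32, 8ad2, 9e3c, debc, e991}.
In 803c's history but not 8ad2's: {5a9e, 67d2, 803c, a4af, ba1d, c253, fddf} — 7 commits.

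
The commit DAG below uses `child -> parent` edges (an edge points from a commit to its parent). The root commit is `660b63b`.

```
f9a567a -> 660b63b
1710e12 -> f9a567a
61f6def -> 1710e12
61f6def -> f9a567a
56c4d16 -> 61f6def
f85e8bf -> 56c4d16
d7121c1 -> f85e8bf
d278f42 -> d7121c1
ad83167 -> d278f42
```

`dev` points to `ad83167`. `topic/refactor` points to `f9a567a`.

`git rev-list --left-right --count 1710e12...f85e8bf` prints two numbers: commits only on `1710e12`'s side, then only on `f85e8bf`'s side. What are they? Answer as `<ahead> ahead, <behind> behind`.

0 ahead, 3 behind

Reachable from 1710e12: {1710e12, 660b63b, f9a567a}.
Reachable from f85e8bf: {1710e12, 56c4d16, 61f6def, 660b63b, f85e8bf, f9a567a}.
Only in 1710e12's history (ahead): {} — 0.
Only in f85e8bf's history (behind): {56c4d16, 61f6def, f85e8bf} — 3.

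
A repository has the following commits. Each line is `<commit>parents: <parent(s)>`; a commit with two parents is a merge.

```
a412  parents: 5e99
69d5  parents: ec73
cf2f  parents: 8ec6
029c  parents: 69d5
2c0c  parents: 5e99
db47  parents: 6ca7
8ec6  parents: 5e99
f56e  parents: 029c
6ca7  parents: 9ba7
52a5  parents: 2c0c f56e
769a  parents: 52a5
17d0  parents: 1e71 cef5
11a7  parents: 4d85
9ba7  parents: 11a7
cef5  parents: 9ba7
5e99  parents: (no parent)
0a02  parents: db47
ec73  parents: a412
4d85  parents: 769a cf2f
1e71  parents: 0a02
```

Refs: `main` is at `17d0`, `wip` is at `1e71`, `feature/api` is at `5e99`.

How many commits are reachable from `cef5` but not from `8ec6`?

13

Reachable from cef5: {029c, 11a7, 2c0c, 4d85, 52a5, 5e99, 69d5, 769a, 8ec6, 9ba7, a412, cef5, cf2f, ec73, f56e}.
Reachable from 8ec6: {5e99, 8ec6}.
In cef5's history but not 8ec6's: {029c, 11a7, 2c0c, 4d85, 52a5, 69d5, 769a, 9ba7, a412, cef5, cf2f, ec73, f56e} — 13 commits.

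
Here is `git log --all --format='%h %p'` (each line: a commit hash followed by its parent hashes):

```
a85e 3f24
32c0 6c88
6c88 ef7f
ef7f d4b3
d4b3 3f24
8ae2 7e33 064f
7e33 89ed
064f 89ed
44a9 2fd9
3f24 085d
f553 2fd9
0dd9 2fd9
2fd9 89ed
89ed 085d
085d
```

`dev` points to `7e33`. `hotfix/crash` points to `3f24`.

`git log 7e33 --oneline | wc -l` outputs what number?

Walking parent pointers from 7e33: reachable set = {085d, 7e33, 89ed}.
That is 3 commits.

3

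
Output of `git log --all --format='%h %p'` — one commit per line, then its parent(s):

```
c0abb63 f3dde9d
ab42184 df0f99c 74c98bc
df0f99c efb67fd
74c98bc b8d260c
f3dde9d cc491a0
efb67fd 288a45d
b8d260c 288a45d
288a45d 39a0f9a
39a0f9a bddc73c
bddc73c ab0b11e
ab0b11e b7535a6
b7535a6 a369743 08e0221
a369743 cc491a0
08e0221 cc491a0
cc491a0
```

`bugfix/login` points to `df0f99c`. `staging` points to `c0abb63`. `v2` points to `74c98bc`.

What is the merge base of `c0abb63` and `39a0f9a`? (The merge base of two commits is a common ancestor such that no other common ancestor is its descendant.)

cc491a0

Ancestors of c0abb63: {c0abb63, cc491a0, f3dde9d}.
Ancestors of 39a0f9a: {08e0221, 39a0f9a, a369743, ab0b11e, b7535a6, bddc73c, cc491a0}.
Common ancestors: {cc491a0}.
The only common ancestor is cc491a0, so it is the merge base.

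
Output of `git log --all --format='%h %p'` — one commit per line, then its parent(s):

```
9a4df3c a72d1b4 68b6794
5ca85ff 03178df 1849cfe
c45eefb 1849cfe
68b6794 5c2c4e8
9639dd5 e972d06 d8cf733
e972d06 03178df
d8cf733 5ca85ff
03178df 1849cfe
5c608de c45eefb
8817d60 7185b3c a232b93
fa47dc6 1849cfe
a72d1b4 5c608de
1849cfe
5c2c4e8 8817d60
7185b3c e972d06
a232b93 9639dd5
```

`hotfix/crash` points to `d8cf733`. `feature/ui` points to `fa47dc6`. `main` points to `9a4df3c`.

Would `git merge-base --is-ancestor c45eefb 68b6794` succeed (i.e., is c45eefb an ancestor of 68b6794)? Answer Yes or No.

Ancestors of 68b6794: {03178df, 1849cfe, 5c2c4e8, 5ca85ff, 68b6794, 7185b3c, 8817d60, 9639dd5, a232b93, d8cf733, e972d06}.
c45eefb is not in that set, so it is not an ancestor of 68b6794.

No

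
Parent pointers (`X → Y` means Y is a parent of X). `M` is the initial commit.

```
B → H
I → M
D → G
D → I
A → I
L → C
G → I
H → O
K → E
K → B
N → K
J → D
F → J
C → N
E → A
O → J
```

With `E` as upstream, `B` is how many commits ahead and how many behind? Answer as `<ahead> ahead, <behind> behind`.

6 ahead, 2 behind

Reachable from B: {B, D, G, H, I, J, M, O}.
Reachable from E: {A, E, I, M}.
Only in B's history (ahead): {B, D, G, H, J, O} — 6.
Only in E's history (behind): {A, E} — 2.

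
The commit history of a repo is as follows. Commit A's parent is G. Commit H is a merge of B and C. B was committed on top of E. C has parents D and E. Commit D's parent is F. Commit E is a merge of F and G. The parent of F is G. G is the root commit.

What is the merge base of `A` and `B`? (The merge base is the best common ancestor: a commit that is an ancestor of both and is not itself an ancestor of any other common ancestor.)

G

Ancestors of A: {A, G}.
Ancestors of B: {B, E, F, G}.
Common ancestors: {G}.
The only common ancestor is G, so it is the merge base.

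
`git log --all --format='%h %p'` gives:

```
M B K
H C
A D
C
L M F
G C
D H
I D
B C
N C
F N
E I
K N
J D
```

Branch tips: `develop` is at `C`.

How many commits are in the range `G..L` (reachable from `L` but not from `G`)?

6

Reachable from L: {B, C, F, K, L, M, N}.
Reachable from G: {C, G}.
In L's history but not G's: {B, F, K, L, M, N} — 6 commits.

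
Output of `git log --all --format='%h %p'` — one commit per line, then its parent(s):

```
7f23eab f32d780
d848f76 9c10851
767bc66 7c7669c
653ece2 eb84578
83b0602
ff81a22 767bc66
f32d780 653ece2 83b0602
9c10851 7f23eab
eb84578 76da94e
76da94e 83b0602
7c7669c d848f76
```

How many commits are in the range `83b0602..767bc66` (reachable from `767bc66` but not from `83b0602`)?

9

Reachable from 767bc66: {653ece2, 767bc66, 76da94e, 7c7669c, 7f23eab, 83b0602, 9c10851, d848f76, eb84578, f32d780}.
Reachable from 83b0602: {83b0602}.
In 767bc66's history but not 83b0602's: {653ece2, 767bc66, 76da94e, 7c7669c, 7f23eab, 9c10851, d848f76, eb84578, f32d780} — 9 commits.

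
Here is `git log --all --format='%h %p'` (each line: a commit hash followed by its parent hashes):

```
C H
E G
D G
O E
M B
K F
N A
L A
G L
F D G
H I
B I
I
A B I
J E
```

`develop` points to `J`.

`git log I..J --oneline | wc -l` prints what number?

Reachable from J: {A, B, E, G, I, J, L}.
Reachable from I: {I}.
In J's history but not I's: {A, B, E, G, J, L} — 6 commits.

6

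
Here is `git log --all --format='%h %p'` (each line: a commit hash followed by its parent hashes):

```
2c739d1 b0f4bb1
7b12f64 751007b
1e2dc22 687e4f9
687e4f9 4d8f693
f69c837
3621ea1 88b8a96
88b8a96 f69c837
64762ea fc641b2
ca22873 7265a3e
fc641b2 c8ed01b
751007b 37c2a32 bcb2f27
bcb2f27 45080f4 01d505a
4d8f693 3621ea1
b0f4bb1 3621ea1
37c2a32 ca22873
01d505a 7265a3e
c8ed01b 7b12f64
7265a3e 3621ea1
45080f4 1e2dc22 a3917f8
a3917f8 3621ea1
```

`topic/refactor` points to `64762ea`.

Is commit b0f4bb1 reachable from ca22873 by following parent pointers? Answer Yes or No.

Ancestors of ca22873: {3621ea1, 7265a3e, 88b8a96, ca22873, f69c837}.
b0f4bb1 is not in that set, so it is not an ancestor of ca22873.

No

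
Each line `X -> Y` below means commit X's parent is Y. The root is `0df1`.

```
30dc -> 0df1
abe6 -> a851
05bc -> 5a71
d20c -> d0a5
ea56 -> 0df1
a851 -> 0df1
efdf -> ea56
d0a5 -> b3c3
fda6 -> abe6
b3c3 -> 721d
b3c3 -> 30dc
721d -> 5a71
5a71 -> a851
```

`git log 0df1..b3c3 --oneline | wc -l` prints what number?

5

Reachable from b3c3: {0df1, 30dc, 5a71, 721d, a851, b3c3}.
Reachable from 0df1: {0df1}.
In b3c3's history but not 0df1's: {30dc, 5a71, 721d, a851, b3c3} — 5 commits.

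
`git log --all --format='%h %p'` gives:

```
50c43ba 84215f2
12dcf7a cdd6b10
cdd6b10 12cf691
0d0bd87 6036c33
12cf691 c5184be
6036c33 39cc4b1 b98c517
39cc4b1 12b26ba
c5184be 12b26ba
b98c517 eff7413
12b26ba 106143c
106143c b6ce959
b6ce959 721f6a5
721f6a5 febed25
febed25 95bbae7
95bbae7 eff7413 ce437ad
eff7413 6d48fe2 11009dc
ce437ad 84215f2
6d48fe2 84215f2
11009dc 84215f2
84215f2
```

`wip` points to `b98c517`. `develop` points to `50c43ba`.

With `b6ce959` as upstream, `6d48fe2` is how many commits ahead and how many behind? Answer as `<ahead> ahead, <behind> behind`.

Reachable from 6d48fe2: {6d48fe2, 84215f2}.
Reachable from b6ce959: {11009dc, 6d48fe2, 721f6a5, 84215f2, 95bbae7, b6ce959, ce437ad, eff7413, febed25}.
Only in 6d48fe2's history (ahead): {} — 0.
Only in b6ce959's history (behind): {11009dc, 721f6a5, 95bbae7, b6ce959, ce437ad, eff7413, febed25} — 7.

0 ahead, 7 behind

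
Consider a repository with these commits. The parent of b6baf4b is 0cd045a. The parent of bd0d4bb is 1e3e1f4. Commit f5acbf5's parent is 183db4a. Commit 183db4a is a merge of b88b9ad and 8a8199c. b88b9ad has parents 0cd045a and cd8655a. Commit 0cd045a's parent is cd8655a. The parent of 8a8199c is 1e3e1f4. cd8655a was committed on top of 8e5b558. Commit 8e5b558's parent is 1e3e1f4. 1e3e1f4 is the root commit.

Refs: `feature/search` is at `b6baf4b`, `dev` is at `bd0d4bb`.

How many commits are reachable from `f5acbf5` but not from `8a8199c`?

Reachable from f5acbf5: {0cd045a, 183db4a, 1e3e1f4, 8a8199c, 8e5b558, b88b9ad, cd8655a, f5acbf5}.
Reachable from 8a8199c: {1e3e1f4, 8a8199c}.
In f5acbf5's history but not 8a8199c's: {0cd045a, 183db4a, 8e5b558, b88b9ad, cd8655a, f5acbf5} — 6 commits.

6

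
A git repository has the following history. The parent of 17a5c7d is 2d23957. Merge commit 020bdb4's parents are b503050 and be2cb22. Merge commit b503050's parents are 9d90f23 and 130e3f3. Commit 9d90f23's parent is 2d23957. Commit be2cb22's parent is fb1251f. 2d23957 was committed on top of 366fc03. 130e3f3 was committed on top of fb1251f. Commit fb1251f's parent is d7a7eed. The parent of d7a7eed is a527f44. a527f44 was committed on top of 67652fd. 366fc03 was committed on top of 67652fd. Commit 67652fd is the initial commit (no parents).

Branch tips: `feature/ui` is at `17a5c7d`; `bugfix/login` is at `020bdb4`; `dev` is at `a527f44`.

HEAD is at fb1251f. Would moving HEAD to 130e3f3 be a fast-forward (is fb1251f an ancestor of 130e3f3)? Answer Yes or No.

Yes

A fast-forward from fb1251f to 130e3f3 is possible iff fb1251f is an ancestor of 130e3f3.
Ancestors of 130e3f3: {130e3f3, 67652fd, a527f44, d7a7eed, fb1251f}.
fb1251f is among them, so fast-forward is possible.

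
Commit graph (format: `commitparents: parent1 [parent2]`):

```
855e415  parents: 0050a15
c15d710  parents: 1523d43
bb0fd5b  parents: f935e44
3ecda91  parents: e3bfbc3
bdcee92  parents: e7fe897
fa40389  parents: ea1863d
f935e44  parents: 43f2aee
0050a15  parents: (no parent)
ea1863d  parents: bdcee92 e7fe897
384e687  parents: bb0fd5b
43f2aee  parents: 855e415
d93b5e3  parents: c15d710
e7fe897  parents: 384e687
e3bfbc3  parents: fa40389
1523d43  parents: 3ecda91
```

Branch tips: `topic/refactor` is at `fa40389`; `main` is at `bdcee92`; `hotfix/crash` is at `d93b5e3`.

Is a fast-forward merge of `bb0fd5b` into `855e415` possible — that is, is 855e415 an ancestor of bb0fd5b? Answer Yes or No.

A fast-forward from 855e415 to bb0fd5b is possible iff 855e415 is an ancestor of bb0fd5b.
Ancestors of bb0fd5b: {0050a15, 43f2aee, 855e415, bb0fd5b, f935e44}.
855e415 is among them, so fast-forward is possible.

Yes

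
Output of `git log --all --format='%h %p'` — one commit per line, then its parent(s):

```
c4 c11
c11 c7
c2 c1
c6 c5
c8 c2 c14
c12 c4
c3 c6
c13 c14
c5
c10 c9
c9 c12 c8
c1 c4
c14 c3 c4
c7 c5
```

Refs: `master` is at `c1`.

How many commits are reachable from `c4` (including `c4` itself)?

4

Walking parent pointers from c4: reachable set = {c11, c4, c5, c7}.
That is 4 commits.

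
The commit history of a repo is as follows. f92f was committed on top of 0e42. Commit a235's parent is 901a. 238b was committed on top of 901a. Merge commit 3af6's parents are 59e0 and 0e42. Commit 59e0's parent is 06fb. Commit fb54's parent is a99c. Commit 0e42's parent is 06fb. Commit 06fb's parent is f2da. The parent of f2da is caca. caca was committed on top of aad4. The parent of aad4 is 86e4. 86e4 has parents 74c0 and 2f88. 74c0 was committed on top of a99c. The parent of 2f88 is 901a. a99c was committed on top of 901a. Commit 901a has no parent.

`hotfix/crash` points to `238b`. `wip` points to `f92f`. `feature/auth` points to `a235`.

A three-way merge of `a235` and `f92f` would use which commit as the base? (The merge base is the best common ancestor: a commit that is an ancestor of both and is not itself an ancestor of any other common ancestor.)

901a

Ancestors of a235: {901a, a235}.
Ancestors of f92f: {06fb, 0e42, 2f88, 74c0, 86e4, 901a, a99c, aad4, caca, f2da, f92f}.
Common ancestors: {901a}.
The only common ancestor is 901a, so it is the merge base.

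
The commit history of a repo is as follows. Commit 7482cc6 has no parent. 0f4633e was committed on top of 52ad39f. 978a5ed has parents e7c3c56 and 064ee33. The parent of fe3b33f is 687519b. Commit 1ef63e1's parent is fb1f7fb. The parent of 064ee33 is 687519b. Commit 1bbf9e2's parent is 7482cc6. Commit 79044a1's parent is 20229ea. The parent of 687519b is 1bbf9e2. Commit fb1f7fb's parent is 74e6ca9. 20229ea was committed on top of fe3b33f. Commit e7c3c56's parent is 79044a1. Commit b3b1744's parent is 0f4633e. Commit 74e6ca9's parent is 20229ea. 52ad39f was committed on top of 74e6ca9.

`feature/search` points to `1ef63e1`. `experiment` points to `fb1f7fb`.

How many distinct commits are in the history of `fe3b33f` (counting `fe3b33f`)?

4

Walking parent pointers from fe3b33f: reachable set = {1bbf9e2, 687519b, 7482cc6, fe3b33f}.
That is 4 commits.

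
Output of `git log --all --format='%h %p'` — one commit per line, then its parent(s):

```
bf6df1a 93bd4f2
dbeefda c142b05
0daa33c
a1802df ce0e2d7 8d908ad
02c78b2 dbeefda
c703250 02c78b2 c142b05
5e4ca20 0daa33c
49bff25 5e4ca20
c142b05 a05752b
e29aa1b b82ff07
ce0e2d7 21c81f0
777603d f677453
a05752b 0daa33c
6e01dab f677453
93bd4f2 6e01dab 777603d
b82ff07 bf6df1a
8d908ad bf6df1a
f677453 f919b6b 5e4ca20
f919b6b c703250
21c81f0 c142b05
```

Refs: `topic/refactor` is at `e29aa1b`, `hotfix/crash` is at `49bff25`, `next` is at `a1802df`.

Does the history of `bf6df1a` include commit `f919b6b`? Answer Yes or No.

Yes

Ancestors of bf6df1a (commits reachable by following parents): {02c78b2, 0daa33c, 5e4ca20, 6e01dab, 777603d, 93bd4f2, a05752b, bf6df1a, c142b05, c703250, dbeefda, f677453, f919b6b}.
f919b6b is in that set, so it is an ancestor of bf6df1a.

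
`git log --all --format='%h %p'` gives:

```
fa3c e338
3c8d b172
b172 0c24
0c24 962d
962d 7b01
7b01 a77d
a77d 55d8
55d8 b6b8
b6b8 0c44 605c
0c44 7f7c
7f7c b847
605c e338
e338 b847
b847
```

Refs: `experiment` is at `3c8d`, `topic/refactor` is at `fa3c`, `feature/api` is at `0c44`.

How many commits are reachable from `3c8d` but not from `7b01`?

Reachable from 3c8d: {0c24, 0c44, 3c8d, 55d8, 605c, 7b01, 7f7c, 962d, a77d, b172, b6b8, b847, e338}.
Reachable from 7b01: {0c44, 55d8, 605c, 7b01, 7f7c, a77d, b6b8, b847, e338}.
In 3c8d's history but not 7b01's: {0c24, 3c8d, 962d, b172} — 4 commits.

4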